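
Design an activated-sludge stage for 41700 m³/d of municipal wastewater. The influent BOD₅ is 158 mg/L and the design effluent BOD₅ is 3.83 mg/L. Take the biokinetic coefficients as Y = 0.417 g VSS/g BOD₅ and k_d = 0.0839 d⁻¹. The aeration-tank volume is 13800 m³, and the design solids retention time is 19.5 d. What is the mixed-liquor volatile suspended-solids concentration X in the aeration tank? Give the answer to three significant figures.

From V·X·(1 + k_d·θ_c) = Y·Q·(S₀ − S)·θ_c: X = 0.417 × 41700 × (158 − 3.83) × 19.5 / [13800 × (1 + 0.0839 × 19.5)] = 1437 mg/L.

X ≈ 1440 mg/L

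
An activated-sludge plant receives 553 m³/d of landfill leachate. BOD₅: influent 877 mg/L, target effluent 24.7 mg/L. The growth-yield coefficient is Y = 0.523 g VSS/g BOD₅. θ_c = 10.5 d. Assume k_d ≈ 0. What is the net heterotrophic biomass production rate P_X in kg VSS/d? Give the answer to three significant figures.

P_X ≈ 247 kg VSS/d

Since k_d ≈ 0, Y_obs = Y = 0.523 g VSS/g BOD₅.
Q·(S₀ − S) = 553 × (877 − 24.7) × 10⁻³ = 471.3 kg/d removed.
So the net sludge growth is P_X = 0.5230 × 471.3 = 246.5 kg VSS/d.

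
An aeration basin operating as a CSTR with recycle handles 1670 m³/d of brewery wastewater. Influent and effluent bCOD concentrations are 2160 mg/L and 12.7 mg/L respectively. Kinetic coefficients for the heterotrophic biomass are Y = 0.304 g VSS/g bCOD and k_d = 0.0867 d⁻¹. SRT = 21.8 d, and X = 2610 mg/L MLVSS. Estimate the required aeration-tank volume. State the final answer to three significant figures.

From the SRT design equation V = Y Q (S₀−S) θ_c / [X (1 + k_d θ_c)] = 0.304 × 1670 × (2160 − 12.7) × 21.8 / [2610 × (1 + 0.0867 × 21.8)] = 2.38×10^7 / 7543 = 3151 m³.

V ≈ 3150 m³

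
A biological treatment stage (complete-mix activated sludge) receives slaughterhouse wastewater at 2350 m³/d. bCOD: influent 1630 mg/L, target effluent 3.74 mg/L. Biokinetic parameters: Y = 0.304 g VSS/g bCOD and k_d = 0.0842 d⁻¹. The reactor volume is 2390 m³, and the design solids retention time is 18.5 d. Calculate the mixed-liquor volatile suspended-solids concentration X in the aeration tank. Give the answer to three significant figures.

X = Y·Q·ΔS·θ_c / [V·(1 + k_d θ_c)] = 0.304 × 2350 × (1630 − 3.74) × 18.5 / [2390 × (1 + 0.0842 × 18.5)] = 3516 mg/L.

X ≈ 3520 mg/L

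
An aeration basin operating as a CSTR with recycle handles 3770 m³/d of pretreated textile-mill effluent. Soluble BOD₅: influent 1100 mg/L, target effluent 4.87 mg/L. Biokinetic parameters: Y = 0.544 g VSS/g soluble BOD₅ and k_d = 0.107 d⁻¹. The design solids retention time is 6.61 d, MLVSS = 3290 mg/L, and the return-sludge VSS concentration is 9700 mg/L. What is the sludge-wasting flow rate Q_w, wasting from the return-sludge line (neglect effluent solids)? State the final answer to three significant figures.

From the SRT design equation V = Y Q (S₀−S) θ_c / [X (1 + k_d θ_c)] = 0.544 × 3770 × (1100 − 4.87) × 6.61 / [3290 × (1 + 0.107 × 6.61)] = 1.48×10^7 / 5617 = 2643 m³.
θ_c = V·X/(Q_w·X_r) when wasting from the recycle, so Q_w = V·X/(θ_c·X_r) = 2643 × 3290 / (6.61 × 9700) = 135.6 m³/d.

Q_w ≈ 136 m³/d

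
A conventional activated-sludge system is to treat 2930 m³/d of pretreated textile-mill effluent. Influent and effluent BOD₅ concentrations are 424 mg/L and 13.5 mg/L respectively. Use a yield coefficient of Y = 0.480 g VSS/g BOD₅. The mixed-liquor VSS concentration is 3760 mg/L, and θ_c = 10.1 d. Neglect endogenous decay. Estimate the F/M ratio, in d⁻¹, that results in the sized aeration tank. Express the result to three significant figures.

F/M ≈ 0.213 d⁻¹

V·X = Y·Q·ΔS·θ_c gives V = 0.480 × 2930 × (424 − 13.5) × 10.1 / 3760 = 1551 m³.
F/M = Q·S₀ / (V·X) = 2930 × 424 / (1551 × 3760) = 0.2131 g BOD₅·(g VSS·d)⁻¹.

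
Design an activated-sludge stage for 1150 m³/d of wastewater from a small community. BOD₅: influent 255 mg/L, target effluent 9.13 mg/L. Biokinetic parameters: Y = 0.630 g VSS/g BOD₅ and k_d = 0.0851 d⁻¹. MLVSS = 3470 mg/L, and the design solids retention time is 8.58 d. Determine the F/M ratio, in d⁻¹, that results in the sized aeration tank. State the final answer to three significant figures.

From the SRT design equation V = Y Q (S₀−S) θ_c / [X (1 + k_d θ_c)] = 0.630 × 1150 × (255 − 9.13) × 8.58 / [3470 × (1 + 0.0851 × 8.58)] = 1.53×10^6 / 6004 = 254.6 m³.
Food-to-microorganism ratio F/M = Q S₀ / (V X) = 1150 × 255 / (254.6 × 3470) = 0.3320 d⁻¹.

F/M ≈ 0.332 d⁻¹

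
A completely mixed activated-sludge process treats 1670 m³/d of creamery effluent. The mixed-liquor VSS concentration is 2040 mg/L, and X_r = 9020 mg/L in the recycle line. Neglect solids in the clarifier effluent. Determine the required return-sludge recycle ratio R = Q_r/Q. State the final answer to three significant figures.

R = Q_r/Q = X/(X_r − X) = 2040 / (9020 − 2040) = 0.2923.

R ≈ 0.292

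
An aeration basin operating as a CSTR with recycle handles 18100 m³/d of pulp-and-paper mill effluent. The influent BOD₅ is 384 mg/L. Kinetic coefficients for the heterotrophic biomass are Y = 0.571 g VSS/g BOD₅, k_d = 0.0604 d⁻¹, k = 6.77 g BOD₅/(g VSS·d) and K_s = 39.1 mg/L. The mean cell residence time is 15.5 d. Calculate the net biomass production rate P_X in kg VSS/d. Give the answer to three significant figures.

From the Monod/SRT balance for a CMAS, S = K_s·(1+k_d θ_c)/[θ_c·(Y k − k_d) − 1] = 39.1 × (1 + 0.0604 × 15.5) / [15.5 × (0.571 × 6.77 − 0.0604) − 1] = 75.71 / 57.98 = 1.306 mg/L.
Observed yield with endogenous decay: Y_obs = Y / (1 + k_d·θ_c) = 0.571 / (1 + 0.0604 × 15.5) = 0.571 / 1.936 = 0.2949 g VSS/g BOD₅.
ΔS = 384 − 1.31 = 382.7 mg/L, so the substrate removal rate is 18100 × 382.7/1000 = 6927 kg BOD₅/d.
Biomass produced: P_X = Y_obs·Q·ΔS = 0.2949 × 6927 ≈ 2043 kg VSS/d.

P_X ≈ 2040 kg VSS/d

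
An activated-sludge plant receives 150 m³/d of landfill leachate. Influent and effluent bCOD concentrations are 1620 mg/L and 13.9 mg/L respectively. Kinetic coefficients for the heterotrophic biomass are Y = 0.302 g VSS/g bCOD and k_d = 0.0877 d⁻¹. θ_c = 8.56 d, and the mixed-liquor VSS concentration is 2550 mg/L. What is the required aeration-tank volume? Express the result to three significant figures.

Steady-state biomass mass balance: V·X·(1 + k_d·θ_c) = Y·Q·(S₀ − S)·θ_c, so V = 0.302 × 150 × (1620 − 13.9) × 8.56 / [2550 × (1 + 0.0877 × 8.56)] = 6.23×10^5 / 4464 = 139.5 m³.

V ≈ 140 m³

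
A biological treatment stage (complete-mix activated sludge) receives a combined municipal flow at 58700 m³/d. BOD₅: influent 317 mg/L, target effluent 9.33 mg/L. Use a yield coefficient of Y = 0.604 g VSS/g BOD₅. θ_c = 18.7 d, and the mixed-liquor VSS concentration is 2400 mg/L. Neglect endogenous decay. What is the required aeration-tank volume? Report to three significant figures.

V ≈ 85000 m³

V·X = Y·Q·ΔS·θ_c gives V = 0.604 × 58700 × (317 − 9.33) × 18.7 / 2400 = 84994 m³.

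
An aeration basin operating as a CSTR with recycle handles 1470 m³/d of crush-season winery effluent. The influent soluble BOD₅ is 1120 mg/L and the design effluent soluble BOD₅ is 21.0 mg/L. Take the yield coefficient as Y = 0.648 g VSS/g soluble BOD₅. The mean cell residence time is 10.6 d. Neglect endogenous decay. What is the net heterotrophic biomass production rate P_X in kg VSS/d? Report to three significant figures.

P_X ≈ 1050 kg VSS/d

No decay correction is needed, so Y_obs = Y = 0.648.
ΔS = 1120 − 21.0 = 1099 mg/L, so the substrate removal rate is 1470 × 1099/1000 = 1616 kg soluble BOD₅/d.
P_X = Y_obs · Q(S₀ − S) = 0.6480 × 1616 = 1047 kg VSS/d.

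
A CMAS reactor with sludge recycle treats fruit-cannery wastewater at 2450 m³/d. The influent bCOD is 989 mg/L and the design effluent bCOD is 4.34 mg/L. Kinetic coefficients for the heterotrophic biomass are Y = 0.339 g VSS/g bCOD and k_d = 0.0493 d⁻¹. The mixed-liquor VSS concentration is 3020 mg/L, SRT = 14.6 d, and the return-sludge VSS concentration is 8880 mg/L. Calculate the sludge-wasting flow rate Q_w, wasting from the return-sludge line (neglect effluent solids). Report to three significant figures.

From the SRT design equation V = Y Q (S₀−S) θ_c / [X (1 + k_d θ_c)] = 0.339 × 2450 × (989 − 4.34) × 14.6 / [3020 × (1 + 0.0493 × 14.6)] = 1.19×10^7 / 5194 = 2299 m³.
Wasting from the return line (neglecting effluent solids): Q_w = V·X / (θ_c·X_r) = 2299 × 3020 / (14.6 × 8880) = 53.55 m³/d.

Q_w ≈ 53.6 m³/d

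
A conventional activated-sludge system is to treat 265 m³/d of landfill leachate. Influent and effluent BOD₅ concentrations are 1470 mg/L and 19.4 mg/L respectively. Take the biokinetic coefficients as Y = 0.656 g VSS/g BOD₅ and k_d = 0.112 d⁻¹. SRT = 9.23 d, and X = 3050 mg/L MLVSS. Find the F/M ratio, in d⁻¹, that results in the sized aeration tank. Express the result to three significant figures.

F/M ≈ 0.340 d⁻¹

Rearranging the biomass balance for a CMAS with decay, V = Y·Q·ΔS·θ_c / [X·(1+k_d θ_c)] = 0.656 × 265 × (1470 − 19.4) × 9.23 / [3050 × (1 + 0.112 × 9.23)] = 2.33×10^6 / 6203 = 375.2 m³.
F/M = applied load / biomass = Q·S₀/(V·X) = 265 × 1470 / (375.2 × 3050) = 0.3404 d⁻¹.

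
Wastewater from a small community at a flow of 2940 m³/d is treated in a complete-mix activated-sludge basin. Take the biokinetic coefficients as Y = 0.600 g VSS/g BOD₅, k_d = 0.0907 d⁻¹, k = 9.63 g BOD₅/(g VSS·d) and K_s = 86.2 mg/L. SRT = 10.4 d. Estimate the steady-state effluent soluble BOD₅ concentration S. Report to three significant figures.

Effluent substrate depends only on kinetics and SRT: S = K_s(1 + k_d θ_c) / [θ_c(Yk − k_d) − 1] = 86.2 × (1 + 0.0907 × 10.4) / [10.4 × (0.600 × 9.63 − 0.0907) − 1] = 167.5 / 58.15 = 2.881 mg/L.

S ≈ 2.88 mg/L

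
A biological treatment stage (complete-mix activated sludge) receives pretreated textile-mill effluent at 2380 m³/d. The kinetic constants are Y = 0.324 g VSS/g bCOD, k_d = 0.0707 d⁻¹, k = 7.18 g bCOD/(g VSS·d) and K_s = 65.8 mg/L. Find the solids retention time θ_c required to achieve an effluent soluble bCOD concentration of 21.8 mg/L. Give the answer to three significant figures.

From 1/θ_c = Y·k·S/(K_s + S) − k_d: Y·k·S/(K_s+S) = 0.324 × 7.18 × 21.8 / (65.8 + 21.8) = 0.5789 d⁻¹.
Then 1/θ_c = μ − k_d = 0.5789 − 0.0707 = 0.5082 d⁻¹, giving θ_c = 1.968 d.

θ_c ≈ 1.97 d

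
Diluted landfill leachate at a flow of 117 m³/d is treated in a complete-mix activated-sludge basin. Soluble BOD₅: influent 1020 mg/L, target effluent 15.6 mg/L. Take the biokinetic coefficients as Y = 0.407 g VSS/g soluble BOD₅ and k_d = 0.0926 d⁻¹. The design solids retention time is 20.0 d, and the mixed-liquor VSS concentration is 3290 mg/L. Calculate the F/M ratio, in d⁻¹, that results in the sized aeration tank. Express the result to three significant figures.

Rearranging the biomass balance for a CMAS with decay, V = Y·Q·ΔS·θ_c / [X·(1+k_d θ_c)] = 0.407 × 117 × (1020 − 15.6) × 20.0 / [3290 × (1 + 0.0926 × 20.0)] = 9.57×10^5 / 9383 = 101.9 m³.
F/M = Q·S₀ / (V·X) = 117 × 1020 / (101.9 × 3290) = 0.3558 g soluble BOD₅·(g VSS·d)⁻¹.

F/M ≈ 0.356 d⁻¹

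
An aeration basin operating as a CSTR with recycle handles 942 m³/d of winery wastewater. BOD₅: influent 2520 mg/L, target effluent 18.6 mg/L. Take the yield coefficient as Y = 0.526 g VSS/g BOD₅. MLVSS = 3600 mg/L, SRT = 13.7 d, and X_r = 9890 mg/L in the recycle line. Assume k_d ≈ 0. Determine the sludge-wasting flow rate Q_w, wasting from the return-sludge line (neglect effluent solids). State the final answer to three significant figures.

With k_d = 0 the design equation reduces to V = Y Q (S₀−S) θ_c / X = 0.526 × 942 × (2520 − 18.6) × 13.7 / 3600 = 4717 m³.
Wasting from the return line (neglecting effluent solids): Q_w = V·X / (θ_c·X_r) = 4717 × 3600 / (13.7 × 9890) = 125.3 m³/d.

Q_w ≈ 125 m³/d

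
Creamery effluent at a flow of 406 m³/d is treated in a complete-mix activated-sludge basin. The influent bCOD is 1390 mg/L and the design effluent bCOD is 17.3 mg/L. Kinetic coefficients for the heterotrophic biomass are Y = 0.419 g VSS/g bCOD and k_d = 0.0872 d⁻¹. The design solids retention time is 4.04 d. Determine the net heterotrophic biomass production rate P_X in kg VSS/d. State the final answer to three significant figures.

The observed yield is Y_obs = Y/(1 + k_d·θ_c) = 0.419 / (1 + 0.0872 × 4.04) = 0.419 / 1.352 = 0.3098 g VSS per g bCOD removed.
Q·(S₀ − S) = 406 × (1390 − 17.3) × 10⁻³ = 557.3 kg/d removed.
Net biomass production P_X = Y_obs × Q·(S₀ − S) = 0.3098 × 557.3 = 172.7 kg VSS/d.

P_X ≈ 173 kg VSS/d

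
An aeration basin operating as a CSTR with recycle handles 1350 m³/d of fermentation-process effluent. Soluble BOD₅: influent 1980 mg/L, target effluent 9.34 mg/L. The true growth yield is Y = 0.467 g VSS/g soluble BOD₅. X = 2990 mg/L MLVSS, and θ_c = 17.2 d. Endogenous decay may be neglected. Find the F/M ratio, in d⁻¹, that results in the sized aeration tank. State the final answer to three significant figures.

With k_d = 0 the design equation reduces to V = Y Q (S₀−S) θ_c / X = 0.467 × 1350 × (1980 − 9.34) × 17.2 / 2990 = 7147 m³.
F/M = Q·S₀ / (V·X) = 1350 × 1980 / (7147 × 2990) = 0.1251 g soluble BOD₅·(g VSS·d)⁻¹.

F/M ≈ 0.125 d⁻¹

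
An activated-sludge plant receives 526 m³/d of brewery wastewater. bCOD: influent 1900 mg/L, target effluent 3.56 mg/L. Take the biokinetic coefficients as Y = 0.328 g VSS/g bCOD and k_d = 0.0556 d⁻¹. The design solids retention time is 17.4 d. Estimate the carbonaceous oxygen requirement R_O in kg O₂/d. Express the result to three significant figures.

Y_obs = Y / (1 + k_d θ_c) = 0.328 / (1 + 0.0556 × 17.4) = 0.328 / 1.967 = 0.1667.
Substrate removed = Q·(S₀ − S) = 526 m³/d × (1900 − 3.56) g/m³ = 9.98×10^5 g/d = 997.5 kg/d.
Biomass synthesised: P_X = Y_obs × 997.5 = 166.3 kg VSS/d.
R_O = Q·(S₀ − S) − 1.42·P_X = 997.5 − 1.42 × 166.3 = 761.4 kg O₂/d.

R_O ≈ 761 kg O₂/d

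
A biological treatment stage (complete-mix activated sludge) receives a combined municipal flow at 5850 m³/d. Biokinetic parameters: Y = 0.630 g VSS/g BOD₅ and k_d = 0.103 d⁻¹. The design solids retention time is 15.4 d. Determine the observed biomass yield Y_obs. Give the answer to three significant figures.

Correct the yield for decay: Y_obs = Y/(1 + k_d θ_c) = 0.630 / (1 + 0.103 × 15.4) = 0.630 / 2.586 = 0.2436.

Y_obs ≈ 0.244 g VSS/g BOD₅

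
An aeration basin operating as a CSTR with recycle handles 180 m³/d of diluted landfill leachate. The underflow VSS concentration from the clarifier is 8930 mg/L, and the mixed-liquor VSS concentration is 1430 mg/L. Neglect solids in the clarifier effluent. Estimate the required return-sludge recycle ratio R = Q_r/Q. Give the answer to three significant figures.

Solids balance on the clarifier gives (1+R)X = R·X_r, so R = X/(X_r − X) = 1430 / (8930 − 1430) = 0.1907.

R ≈ 0.191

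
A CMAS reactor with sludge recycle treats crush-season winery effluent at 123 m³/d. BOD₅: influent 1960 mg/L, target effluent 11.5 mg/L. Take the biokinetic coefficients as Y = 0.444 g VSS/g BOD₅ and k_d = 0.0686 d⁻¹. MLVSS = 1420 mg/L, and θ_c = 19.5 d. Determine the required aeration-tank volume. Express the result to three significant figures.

V ≈ 625 m³

Rearranging the biomass balance for a CMAS with decay, V = Y·Q·ΔS·θ_c / [X·(1+k_d θ_c)] = 0.444 × 123 × (1960 − 11.5) × 19.5 / [1420 × (1 + 0.0686 × 19.5)] = 2.08×10^6 / 3320 = 625.1 m³.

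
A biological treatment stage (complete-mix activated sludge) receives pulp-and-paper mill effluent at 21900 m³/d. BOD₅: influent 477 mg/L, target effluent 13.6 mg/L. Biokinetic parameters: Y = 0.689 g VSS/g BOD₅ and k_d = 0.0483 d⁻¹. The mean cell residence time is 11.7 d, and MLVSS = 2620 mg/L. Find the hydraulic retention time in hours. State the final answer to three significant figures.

Steady-state biomass mass balance: V·X·(1 + k_d·θ_c) = Y·Q·(S₀ − S)·θ_c, so V = 0.689 × 21900 × (477 − 13.6) × 11.7 / [2620 × (1 + 0.0483 × 11.7)] = 8.18×10^7 / 4101 = 19951 m³.
Hydraulic retention time τ = V/Q = 19951 / 21900 = 0.9110 d = 21.86 h.

τ ≈ 21.9 h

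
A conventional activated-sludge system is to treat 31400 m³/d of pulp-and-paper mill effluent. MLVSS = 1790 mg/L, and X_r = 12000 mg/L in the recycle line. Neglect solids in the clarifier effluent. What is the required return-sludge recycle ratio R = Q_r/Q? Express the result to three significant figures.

R ≈ 0.175

Solids balance on the clarifier gives (1+R)X = R·X_r, so R = X/(X_r − X) = 1790 / (12000 − 1790) = 0.1753.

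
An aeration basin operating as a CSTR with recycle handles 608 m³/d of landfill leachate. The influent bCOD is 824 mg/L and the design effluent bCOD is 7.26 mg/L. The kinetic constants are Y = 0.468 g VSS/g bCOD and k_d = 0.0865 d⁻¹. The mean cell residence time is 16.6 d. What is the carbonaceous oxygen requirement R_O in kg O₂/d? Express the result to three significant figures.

Correct the yield for decay: Y_obs = Y/(1 + k_d θ_c) = 0.468 / (1 + 0.0865 × 16.6) = 0.468 / 2.436 = 0.1921.
Mass of bCOD removed per day: Q(S₀ − S) = 608 × 816.7 g/m³ = 496.6 kg/d.
Net sludge production P_X = 0.1921 × 496.6 = 95.41 kg VSS/d.
R_O = Q·(S₀ − S) − 1.42·P_X = 496.6 − 1.42 × 95.41 = 361.1 kg O₂/d.

R_O ≈ 361 kg O₂/d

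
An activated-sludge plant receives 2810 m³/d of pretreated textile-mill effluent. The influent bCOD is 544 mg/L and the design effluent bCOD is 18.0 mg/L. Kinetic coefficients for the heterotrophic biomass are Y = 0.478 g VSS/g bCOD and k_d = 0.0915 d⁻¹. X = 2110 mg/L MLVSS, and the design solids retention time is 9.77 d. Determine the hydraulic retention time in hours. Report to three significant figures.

τ ≈ 14.8 h

From the SRT design equation V = Y Q (S₀−S) θ_c / [X (1 + k_d θ_c)] = 0.478 × 2810 × (544 − 18.0) × 9.77 / [2110 × (1 + 0.0915 × 9.77)] = 6.9×10^6 / 3996 = 1727 m³.
HRT = V/Q = 1727 m³ / 2810 m³·d⁻¹ = 0.6147 d × 24 = 14.75 h.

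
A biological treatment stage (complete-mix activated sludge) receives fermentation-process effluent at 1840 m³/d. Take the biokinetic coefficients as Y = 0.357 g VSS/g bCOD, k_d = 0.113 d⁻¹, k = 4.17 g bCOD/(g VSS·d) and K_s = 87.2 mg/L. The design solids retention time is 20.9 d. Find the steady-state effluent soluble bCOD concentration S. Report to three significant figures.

Effluent substrate depends only on kinetics and SRT: S = K_s(1 + k_d θ_c) / [θ_c(Yk − k_d) − 1] = 87.2 × (1 + 0.113 × 20.9) / [20.9 × (0.357 × 4.17 − 0.113) − 1] = 293.1 / 27.75 = 10.56 mg/L.

S ≈ 10.6 mg/L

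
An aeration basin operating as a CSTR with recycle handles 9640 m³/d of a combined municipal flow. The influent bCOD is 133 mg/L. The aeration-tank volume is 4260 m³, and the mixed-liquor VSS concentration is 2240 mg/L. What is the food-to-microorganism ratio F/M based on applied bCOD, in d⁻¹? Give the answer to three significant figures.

F/M ≈ 0.134 d⁻¹

F/M = applied load / biomass = Q·S₀/(V·X) = 9640 × 133 / (4260 × 2240) = 0.1344 d⁻¹.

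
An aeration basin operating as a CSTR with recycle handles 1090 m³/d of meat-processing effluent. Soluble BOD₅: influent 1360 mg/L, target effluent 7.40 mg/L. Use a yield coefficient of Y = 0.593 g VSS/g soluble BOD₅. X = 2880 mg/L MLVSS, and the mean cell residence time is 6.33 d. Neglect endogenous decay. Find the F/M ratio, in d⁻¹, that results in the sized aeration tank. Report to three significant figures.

F/M ≈ 0.268 d⁻¹

V·X = Y·Q·ΔS·θ_c gives V = 0.593 × 1090 × (1360 − 7.40) × 6.33 / 2880 = 1922 m³.
F/M = applied load / biomass = Q·S₀/(V·X) = 1090 × 1360 / (1922 × 2880) = 0.2679 d⁻¹.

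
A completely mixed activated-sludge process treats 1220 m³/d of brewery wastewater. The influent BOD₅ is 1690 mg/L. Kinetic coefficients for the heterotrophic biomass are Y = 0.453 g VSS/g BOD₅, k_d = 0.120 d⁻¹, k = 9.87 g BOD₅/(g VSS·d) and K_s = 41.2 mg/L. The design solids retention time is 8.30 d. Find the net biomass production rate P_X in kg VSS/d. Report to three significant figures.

From the Monod/SRT balance for a CMAS, S = K_s·(1+k_d θ_c)/[θ_c·(Y k − k_d) − 1] = 41.2 × (1 + 0.120 × 8.30) / [8.30 × (0.453 × 9.87 − 0.120) − 1] = 82.24 / 35.11 = 2.342 mg/L.
The observed yield is Y_obs = Y/(1 + k_d·θ_c) = 0.453 / (1 + 0.120 × 8.30) = 0.453 / 1.996 = 0.2270 g VSS per g BOD₅ removed.
ΔS = 1690 − 2.34 = 1688 mg/L, so the substrate removal rate is 1220 × 1688/1000 = 2059 kg BOD₅/d.
Biomass produced: P_X = Y_obs·Q·ΔS = 0.2270 × 2059 ≈ 467.3 kg VSS/d.

P_X ≈ 467 kg VSS/d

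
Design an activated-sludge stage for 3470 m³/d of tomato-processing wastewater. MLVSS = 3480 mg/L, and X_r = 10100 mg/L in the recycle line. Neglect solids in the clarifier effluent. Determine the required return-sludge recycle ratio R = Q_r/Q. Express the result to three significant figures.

R ≈ 0.526

Mass balance around the secondary clarifier (neglecting effluent solids): R = X / (X_r − X) = 3480 / (10100 − 3480) = 0.5257.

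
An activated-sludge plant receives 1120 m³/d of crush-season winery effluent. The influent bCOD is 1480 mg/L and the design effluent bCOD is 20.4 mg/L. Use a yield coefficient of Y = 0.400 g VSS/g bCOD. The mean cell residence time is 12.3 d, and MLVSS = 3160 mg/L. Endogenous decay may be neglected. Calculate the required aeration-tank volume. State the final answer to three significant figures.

V ≈ 2550 m³

With k_d = 0 the design equation reduces to V = Y Q (S₀−S) θ_c / X = 0.400 × 1120 × (1480 − 20.4) × 12.3 / 3160 = 2545 m³.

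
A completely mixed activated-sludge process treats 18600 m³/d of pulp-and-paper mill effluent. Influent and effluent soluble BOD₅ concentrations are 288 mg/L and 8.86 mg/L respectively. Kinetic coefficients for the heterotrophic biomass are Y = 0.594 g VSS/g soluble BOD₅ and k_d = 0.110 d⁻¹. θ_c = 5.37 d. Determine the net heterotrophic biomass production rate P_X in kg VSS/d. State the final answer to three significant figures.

P_X ≈ 1940 kg VSS/d

Y_obs = Y / (1 + k_d θ_c) = 0.594 / (1 + 0.110 × 5.37) = 0.594 / 1.591 = 0.3734.
Q·(S₀ − S) = 18600 × (288 − 8.86) × 10⁻³ = 5192 kg/d removed.
So the net sludge growth is P_X = 0.3734 × 5192 = 1939 kg VSS/d.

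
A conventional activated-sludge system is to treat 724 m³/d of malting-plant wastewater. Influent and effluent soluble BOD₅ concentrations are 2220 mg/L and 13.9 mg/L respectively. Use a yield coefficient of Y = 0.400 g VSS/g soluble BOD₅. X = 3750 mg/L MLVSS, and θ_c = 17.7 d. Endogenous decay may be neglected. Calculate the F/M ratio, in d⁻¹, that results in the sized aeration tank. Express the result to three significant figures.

V·X = Y·Q·ΔS·θ_c gives V = 0.400 × 724 × (2220 − 13.9) × 17.7 / 3750 = 3016 m³.
F/M = applied load / biomass = Q·S₀/(V·X) = 724 × 2220 / (3016 × 3750) = 0.1421 d⁻¹.

F/M ≈ 0.142 d⁻¹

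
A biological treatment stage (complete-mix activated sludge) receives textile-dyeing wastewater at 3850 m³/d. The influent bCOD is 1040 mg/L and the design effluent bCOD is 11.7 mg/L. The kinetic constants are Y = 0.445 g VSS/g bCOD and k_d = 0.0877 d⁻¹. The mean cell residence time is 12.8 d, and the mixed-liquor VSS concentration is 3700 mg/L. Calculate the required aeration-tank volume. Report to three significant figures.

Steady-state biomass mass balance: V·X·(1 + k_d·θ_c) = Y·Q·(S₀ − S)·θ_c, so V = 0.445 × 3850 × (1040 − 11.7) × 12.8 / [3700 × (1 + 0.0877 × 12.8)] = 2.26×10^7 / 7853 = 2871 m³.

V ≈ 2870 m³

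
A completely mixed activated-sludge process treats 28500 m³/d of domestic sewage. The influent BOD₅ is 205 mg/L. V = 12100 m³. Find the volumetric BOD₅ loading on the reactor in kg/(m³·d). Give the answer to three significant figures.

Volumetric loading L_v = Q·S₀ / V = 28500 × 205 g/m³ / 12100 m³ = 482.9 g/(m³·d) = 0.4829 kg BOD₅/(m³·d).

L_v ≈ 0.483 kg BOD₅/(m³·d)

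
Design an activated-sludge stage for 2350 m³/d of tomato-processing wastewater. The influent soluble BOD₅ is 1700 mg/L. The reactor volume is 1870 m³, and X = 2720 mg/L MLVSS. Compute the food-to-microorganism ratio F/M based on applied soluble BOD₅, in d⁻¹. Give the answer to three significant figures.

F/M ≈ 0.785 d⁻¹

Food-to-microorganism ratio F/M = Q S₀ / (V X) = 2350 × 1700 / (1870 × 2720) = 0.7854 d⁻¹.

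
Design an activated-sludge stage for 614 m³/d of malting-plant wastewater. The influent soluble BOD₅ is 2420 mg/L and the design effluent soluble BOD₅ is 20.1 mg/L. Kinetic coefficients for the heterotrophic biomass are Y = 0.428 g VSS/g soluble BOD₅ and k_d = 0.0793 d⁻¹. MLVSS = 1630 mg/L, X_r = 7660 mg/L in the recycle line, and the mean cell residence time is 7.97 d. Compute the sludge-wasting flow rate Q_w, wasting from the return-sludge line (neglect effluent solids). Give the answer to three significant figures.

From the SRT design equation V = Y Q (S₀−S) θ_c / [X (1 + k_d θ_c)] = 0.428 × 614 × (2420 − 20.1) × 7.97 / [1630 × (1 + 0.0793 × 7.97)] = 5.03×10^6 / 2660 = 1890 m³.
Wasting from the return line (neglecting effluent solids): Q_w = V·X / (θ_c·X_r) = 1890 × 1630 / (7.97 × 7660) = 50.45 m³/d.

Q_w ≈ 50.4 m³/d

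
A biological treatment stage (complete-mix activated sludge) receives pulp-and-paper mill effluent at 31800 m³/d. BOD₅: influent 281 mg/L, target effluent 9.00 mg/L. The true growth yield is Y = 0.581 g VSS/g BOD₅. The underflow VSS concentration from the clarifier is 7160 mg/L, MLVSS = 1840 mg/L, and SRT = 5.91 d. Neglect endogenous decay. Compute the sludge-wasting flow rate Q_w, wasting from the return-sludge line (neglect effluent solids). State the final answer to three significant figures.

Q_w ≈ 702 m³/d

With k_d = 0 the design equation reduces to V = Y Q (S₀−S) θ_c / X = 0.581 × 31800 × (281 − 9.00) × 5.91 / 1840 = 16141 m³.
Wasting from the return line (neglecting effluent solids): Q_w = V·X / (θ_c·X_r) = 16141 × 1840 / (5.91 × 7160) = 701.9 m³/d.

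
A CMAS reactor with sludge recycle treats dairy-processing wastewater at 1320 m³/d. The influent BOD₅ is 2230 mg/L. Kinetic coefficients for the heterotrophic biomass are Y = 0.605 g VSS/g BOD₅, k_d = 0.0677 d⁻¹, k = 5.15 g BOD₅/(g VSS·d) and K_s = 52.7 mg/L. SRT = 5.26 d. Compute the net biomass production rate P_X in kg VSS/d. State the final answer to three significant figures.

P_X ≈ 1310 kg VSS/d

Effluent substrate depends only on kinetics and SRT: S = K_s(1 + k_d θ_c) / [θ_c(Yk − k_d) − 1] = 52.7 × (1 + 0.0677 × 5.26) / [5.26 × (0.605 × 5.15 − 0.0677) − 1] = 71.47 / 15.03 = 4.754 mg/L.
Correct the yield for decay: Y_obs = Y/(1 + k_d θ_c) = 0.605 / (1 + 0.0677 × 5.26) = 0.605 / 1.356 = 0.4461.
Mass of BOD₅ removed per day: Q(S₀ − S) = 1320 × 2225 g/m³ = 2937 kg/d.
Biomass produced: P_X = Y_obs·Q·ΔS = 0.4461 × 2937 ≈ 1310 kg VSS/d.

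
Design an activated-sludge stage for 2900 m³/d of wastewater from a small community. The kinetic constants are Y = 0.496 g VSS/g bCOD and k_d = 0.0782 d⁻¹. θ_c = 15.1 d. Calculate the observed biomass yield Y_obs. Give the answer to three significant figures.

The observed yield is Y_obs = Y/(1 + k_d·θ_c) = 0.496 / (1 + 0.0782 × 15.1) = 0.496 / 2.181 = 0.2274 g VSS per g bCOD removed.

Y_obs ≈ 0.227 g VSS/g bCOD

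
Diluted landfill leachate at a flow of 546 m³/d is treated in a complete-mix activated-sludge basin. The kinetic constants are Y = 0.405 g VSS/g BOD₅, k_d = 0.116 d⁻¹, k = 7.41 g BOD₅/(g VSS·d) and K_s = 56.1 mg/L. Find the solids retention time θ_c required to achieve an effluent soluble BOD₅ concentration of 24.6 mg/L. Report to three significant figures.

Specific growth rate at S = 24.6 mg/L: μ = YkS/(K_s+S) = 0.405·7.41·24.6/(56.1+24.6) = 0.9148 d⁻¹.
Then 1/θ_c = μ − k_d = 0.9148 − 0.116 = 0.7988 d⁻¹, giving θ_c = 1.252 d.

θ_c ≈ 1.25 d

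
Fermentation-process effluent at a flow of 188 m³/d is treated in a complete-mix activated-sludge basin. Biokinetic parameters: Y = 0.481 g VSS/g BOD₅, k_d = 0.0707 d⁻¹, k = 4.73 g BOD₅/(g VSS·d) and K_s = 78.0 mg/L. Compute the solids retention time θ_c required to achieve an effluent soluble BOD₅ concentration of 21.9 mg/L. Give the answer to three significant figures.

Specific growth rate at S = 21.9 mg/L: μ = YkS/(K_s+S) = 0.481·4.73·21.9/(78.0+21.9) = 0.4988 d⁻¹.
Then 1/θ_c = μ − k_d = 0.4988 − 0.0707 = 0.4281 d⁻¹, giving θ_c = 2.336 d.

θ_c ≈ 2.34 d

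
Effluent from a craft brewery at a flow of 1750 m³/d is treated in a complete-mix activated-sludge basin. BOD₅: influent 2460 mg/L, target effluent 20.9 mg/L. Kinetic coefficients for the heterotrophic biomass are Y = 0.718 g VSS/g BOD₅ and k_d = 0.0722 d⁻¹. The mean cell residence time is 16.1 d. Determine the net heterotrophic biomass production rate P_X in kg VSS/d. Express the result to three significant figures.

P_X ≈ 1420 kg VSS/d

Y_obs = Y / (1 + k_d θ_c) = 0.718 / (1 + 0.0722 × 16.1) = 0.718 / 2.162 = 0.3320.
Q·(S₀ − S) = 1750 × (2460 − 20.9) × 10⁻³ = 4268 kg/d removed.
So the net sludge growth is P_X = 0.3320 × 4268 = 1417 kg VSS/d.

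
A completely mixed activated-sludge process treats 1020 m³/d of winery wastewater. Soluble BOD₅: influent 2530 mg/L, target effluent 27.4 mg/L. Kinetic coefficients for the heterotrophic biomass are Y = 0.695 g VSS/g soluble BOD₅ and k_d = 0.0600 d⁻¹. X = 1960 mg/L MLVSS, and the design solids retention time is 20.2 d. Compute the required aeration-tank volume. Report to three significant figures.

Rearranging the biomass balance for a CMAS with decay, V = Y·Q·ΔS·θ_c / [X·(1+k_d θ_c)] = 0.695 × 1020 × (2530 − 27.4) × 20.2 / [1960 × (1 + 0.0600 × 20.2)] = 3.58×10^7 / 4336 = 8266 m³.

V ≈ 8270 m³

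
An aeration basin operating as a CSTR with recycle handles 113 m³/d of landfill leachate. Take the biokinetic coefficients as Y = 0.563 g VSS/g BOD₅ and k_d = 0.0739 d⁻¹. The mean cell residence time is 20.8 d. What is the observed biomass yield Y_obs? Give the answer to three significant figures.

Observed yield with endogenous decay: Y_obs = Y / (1 + k_d·θ_c) = 0.563 / (1 + 0.0739 × 20.8) = 0.563 / 2.537 = 0.2219 g VSS/g BOD₅.

Y_obs ≈ 0.222 g VSS/g BOD₅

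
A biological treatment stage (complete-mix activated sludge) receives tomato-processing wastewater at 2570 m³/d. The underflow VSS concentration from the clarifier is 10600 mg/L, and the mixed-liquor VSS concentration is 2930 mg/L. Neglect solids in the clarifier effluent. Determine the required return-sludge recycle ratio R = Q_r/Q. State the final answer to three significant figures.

Solids balance on the clarifier gives (1+R)X = R·X_r, so R = X/(X_r − X) = 2930 / (10600 − 2930) = 0.3820.

R ≈ 0.382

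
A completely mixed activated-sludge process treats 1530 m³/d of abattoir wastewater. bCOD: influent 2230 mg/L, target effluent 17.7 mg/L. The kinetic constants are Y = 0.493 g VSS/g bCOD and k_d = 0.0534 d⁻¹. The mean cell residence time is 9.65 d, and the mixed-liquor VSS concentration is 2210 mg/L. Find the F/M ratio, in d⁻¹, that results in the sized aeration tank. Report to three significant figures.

F/M ≈ 0.321 d⁻¹

From the SRT design equation V = Y Q (S₀−S) θ_c / [X (1 + k_d θ_c)] = 0.493 × 1530 × (2230 − 17.7) × 9.65 / [2210 × (1 + 0.0534 × 9.65)] = 1.61×10^7 / 3349 = 4809 m³.
Food-to-microorganism ratio F/M = Q S₀ / (V X) = 1530 × 2230 / (4809 × 2210) = 0.3211 d⁻¹.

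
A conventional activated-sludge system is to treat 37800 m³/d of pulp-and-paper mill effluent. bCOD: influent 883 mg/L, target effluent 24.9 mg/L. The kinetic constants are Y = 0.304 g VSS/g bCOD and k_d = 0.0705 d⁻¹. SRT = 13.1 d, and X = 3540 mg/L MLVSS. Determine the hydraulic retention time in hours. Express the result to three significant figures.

Rearranging the biomass balance for a CMAS with decay, V = Y·Q·ΔS·θ_c / [X·(1+k_d θ_c)] = 0.304 × 37800 × (883 − 24.9) × 13.1 / [3540 × (1 + 0.0705 × 13.1)] = 1.29×10^8 / 6809 = 18970 m³.
τ = V/Q = 18970/37800 = 0.5019 d, or 12.04 h.

τ ≈ 12.0 h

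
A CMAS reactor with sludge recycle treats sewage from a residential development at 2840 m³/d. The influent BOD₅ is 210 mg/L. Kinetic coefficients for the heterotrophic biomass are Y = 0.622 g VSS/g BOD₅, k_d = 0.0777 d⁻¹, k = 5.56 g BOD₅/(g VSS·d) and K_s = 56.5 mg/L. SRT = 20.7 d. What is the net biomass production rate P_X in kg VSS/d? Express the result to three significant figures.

P_X ≈ 141 kg VSS/d

From the Monod/SRT balance for a CMAS, S = K_s·(1+k_d θ_c)/[θ_c·(Y k − k_d) − 1] = 56.5 × (1 + 0.0777 × 20.7) / [20.7 × (0.622 × 5.56 − 0.0777) − 1] = 147.4 / 68.98 = 2.137 mg/L.
Y_obs = Y / (1 + k_d θ_c) = 0.622 / (1 + 0.0777 × 20.7) = 0.622 / 2.608 = 0.2385.
ΔS = 210 − 2.14 = 207.9 mg/L, so the substrate removal rate is 2840 × 207.9/1000 = 590.3 kg BOD₅/d.
Net biomass production P_X = Y_obs × Q·(S₀ − S) = 0.2385 × 590.3 = 140.8 kg VSS/d.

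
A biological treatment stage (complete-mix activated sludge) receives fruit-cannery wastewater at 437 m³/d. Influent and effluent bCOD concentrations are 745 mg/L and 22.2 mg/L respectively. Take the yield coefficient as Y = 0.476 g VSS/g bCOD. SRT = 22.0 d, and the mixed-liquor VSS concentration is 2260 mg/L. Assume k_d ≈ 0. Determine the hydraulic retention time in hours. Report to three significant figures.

τ ≈ 80.4 h

With k_d = 0 the design equation reduces to V = Y Q (S₀−S) θ_c / X = 0.476 × 437 × (745 − 22.2) × 22.0 / 2260 = 1464 m³.
τ = V/Q = 1464/437 = 3.349 d, or 80.38 h.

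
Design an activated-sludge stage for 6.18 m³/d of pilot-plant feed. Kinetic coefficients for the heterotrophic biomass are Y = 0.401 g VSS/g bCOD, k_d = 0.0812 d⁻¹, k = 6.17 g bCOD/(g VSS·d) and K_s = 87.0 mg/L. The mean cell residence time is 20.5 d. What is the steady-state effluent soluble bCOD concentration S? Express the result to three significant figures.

S ≈ 4.82 mg/L

From the Monod/SRT balance for a CMAS, S = K_s·(1+k_d θ_c)/[θ_c·(Y k − k_d) − 1] = 87.0 × (1 + 0.0812 × 20.5) / [20.5 × (0.401 × 6.17 − 0.0812) − 1] = 231.8 / 48.06 = 4.824 mg/L.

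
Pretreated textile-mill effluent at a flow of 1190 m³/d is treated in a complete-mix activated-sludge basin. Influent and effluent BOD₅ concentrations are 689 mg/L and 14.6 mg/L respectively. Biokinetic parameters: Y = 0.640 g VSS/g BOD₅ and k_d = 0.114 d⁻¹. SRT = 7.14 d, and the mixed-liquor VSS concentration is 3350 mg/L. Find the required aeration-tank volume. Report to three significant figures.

Rearranging the biomass balance for a CMAS with decay, V = Y·Q·ΔS·θ_c / [X·(1+k_d θ_c)] = 0.640 × 1190 × (689 − 14.6) × 7.14 / [3350 × (1 + 0.114 × 7.14)] = 3.67×10^6 / 6077 = 603.5 m³.

V ≈ 603 m³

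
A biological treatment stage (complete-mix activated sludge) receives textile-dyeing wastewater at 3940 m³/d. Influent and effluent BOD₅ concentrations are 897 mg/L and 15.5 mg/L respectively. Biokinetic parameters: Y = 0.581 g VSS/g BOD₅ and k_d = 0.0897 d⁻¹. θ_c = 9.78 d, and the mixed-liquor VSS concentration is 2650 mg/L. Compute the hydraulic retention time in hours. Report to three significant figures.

τ ≈ 24.2 h

Rearranging the biomass balance for a CMAS with decay, V = Y·Q·ΔS·θ_c / [X·(1+k_d θ_c)] = 0.581 × 3940 × (897 − 15.5) × 9.78 / [2650 × (1 + 0.0897 × 9.78)] = 1.97×10^7 / 4975 = 3967 m³.
HRT = V/Q = 3967 m³ / 3940 m³·d⁻¹ = 1.007 d × 24 = 24.16 h.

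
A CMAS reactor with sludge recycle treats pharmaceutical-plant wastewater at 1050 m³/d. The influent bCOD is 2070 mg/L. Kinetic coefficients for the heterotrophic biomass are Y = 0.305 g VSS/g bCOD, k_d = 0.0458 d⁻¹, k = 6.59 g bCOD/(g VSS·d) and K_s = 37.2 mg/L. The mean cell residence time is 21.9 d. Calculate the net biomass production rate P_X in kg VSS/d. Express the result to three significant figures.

From the Monod/SRT balance for a CMAS, S = K_s·(1+k_d θ_c)/[θ_c·(Y k − k_d) − 1] = 37.2 × (1 + 0.0458 × 21.9) / [21.9 × (0.305 × 6.59 − 0.0458) − 1] = 74.51 / 42.01 = 1.773 mg/L.
The observed yield is Y_obs = Y/(1 + k_d·θ_c) = 0.305 / (1 + 0.0458 × 21.9) = 0.305 / 2.003 = 0.1523 g VSS per g bCOD removed.
Q·(S₀ − S) = 1050 × (2070 − 1.77) × 10⁻³ = 2172 kg/d removed.
So the net sludge growth is P_X = 0.1523 × 2172 = 330.7 kg VSS/d.

P_X ≈ 331 kg VSS/d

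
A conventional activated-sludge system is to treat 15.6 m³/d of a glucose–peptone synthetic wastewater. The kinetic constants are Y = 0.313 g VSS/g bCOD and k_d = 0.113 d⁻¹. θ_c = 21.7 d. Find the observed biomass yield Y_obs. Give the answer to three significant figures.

Y_obs ≈ 0.0907 g VSS/g bCOD

Y_obs = Y / (1 + k_d θ_c) = 0.313 / (1 + 0.113 × 21.7) = 0.313 / 3.452 = 0.09067.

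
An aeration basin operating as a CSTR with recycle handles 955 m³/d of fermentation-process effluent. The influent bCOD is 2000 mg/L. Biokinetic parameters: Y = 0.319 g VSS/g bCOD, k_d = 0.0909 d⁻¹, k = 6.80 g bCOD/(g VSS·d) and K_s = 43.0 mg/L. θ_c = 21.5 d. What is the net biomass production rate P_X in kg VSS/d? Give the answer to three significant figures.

P_X ≈ 206 kg VSS/d

Effluent substrate depends only on kinetics and SRT: S = K_s(1 + k_d θ_c) / [θ_c(Yk − k_d) − 1] = 43.0 × (1 + 0.0909 × 21.5) / [21.5 × (0.319 × 6.80 − 0.0909) − 1] = 127.0 / 43.68 = 2.908 mg/L.
The observed yield is Y_obs = Y/(1 + k_d·θ_c) = 0.319 / (1 + 0.0909 × 21.5) = 0.319 / 2.954 = 0.1080 g VSS per g bCOD removed.
Q·(S₀ − S) = 955 × (2000 − 2.91) × 10⁻³ = 1907 kg/d removed.
So the net sludge growth is P_X = 0.1080 × 1907 = 205.9 kg VSS/d.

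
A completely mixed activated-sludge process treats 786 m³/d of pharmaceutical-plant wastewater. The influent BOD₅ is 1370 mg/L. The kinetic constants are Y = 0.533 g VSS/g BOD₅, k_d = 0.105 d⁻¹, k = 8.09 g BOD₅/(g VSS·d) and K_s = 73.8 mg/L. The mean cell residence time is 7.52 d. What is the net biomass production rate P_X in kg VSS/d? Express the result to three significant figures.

From the Monod/SRT balance for a CMAS, S = K_s·(1+k_d θ_c)/[θ_c·(Y k − k_d) − 1] = 73.8 × (1 + 0.105 × 7.52) / [7.52 × (0.533 × 8.09 − 0.105) − 1] = 132.1 / 30.64 = 4.311 mg/L.
Observed yield with endogenous decay: Y_obs = Y / (1 + k_d·θ_c) = 0.533 / (1 + 0.105 × 7.52) = 0.533 / 1.790 = 0.2978 g VSS/g BOD₅.
ΔS = 1370 − 4.31 = 1366 mg/L, so the substrate removal rate is 786 × 1366/1000 = 1073 kg BOD₅/d.
Net biomass production P_X = Y_obs × Q·(S₀ − S) = 0.2978 × 1073 = 319.7 kg VSS/d.

P_X ≈ 320 kg VSS/d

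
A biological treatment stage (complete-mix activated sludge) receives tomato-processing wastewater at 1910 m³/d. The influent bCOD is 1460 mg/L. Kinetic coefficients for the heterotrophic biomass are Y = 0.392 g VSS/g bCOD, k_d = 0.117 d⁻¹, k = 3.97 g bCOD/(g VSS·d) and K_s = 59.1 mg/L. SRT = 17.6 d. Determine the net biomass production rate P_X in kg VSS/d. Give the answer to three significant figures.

From the Monod/SRT balance for a CMAS, S = K_s·(1+k_d θ_c)/[θ_c·(Y k − k_d) − 1] = 59.1 × (1 + 0.117 × 17.6) / [17.6 × (0.392 × 3.97 − 0.117) − 1] = 180.8 / 24.33 = 7.431 mg/L.
Correct the yield for decay: Y_obs = Y/(1 + k_d θ_c) = 0.392 / (1 + 0.117 × 17.6) = 0.392 / 3.059 = 0.1281.
ΔS = 1460 − 7.43 = 1453 mg/L, so the substrate removal rate is 1910 × 1453/1000 = 2774 kg bCOD/d.
So the net sludge growth is P_X = 0.1281 × 2774 = 355.5 kg VSS/d.

P_X ≈ 356 kg VSS/d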